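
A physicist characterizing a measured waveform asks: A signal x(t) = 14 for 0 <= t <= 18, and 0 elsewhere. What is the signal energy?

Energy = integral of |x(t)|^2 dt over the signal duration
= 14^2 * 18 = 196 * 18 = 3528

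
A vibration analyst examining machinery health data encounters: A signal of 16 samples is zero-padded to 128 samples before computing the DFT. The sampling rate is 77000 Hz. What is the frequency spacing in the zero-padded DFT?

Original DFT: N = 16, resolution = f_s/N = 77000/16 = 9625/2 Hz
Zero-padded DFT: N = 128, resolution = f_s/N = 77000/128 = 9625/16 Hz
Zero-padding interpolates the spectrum (finer frequency grid)
but does NOT improve the true spectral resolution (ability to resolve close frequencies).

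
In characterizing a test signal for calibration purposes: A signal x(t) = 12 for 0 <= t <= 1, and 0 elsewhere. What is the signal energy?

Energy = integral of |x(t)|^2 dt over the signal duration
= 12^2 * 1 = 144 * 1 = 144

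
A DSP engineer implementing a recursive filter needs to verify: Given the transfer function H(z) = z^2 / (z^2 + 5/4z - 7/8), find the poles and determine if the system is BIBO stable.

Poles are roots of the denominator: z^2 + 5/4z - 7/8 = 0.
Quadratic formula: z = [-(5/4) +/- sqrt((5/4)^2 - 4*(-7/8))] / 2
Discriminant = 25/16 + 7/2 = 81/16; sqrt = 9/4.
z = (-5/4 +/- 9/4) / 2 => z = 1/2 or z = -7/4.
|p1| = 7/4, |p2| = 1/2.
For BIBO stability, all poles must lie inside the unit circle (|p| < 1).
System is UNSTABLE since at least one |p| >= 1.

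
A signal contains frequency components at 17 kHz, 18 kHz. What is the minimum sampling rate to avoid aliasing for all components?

The highest frequency component is f_max = 18 kHz.
Nyquist rate = 2 * f_max = 2 * 18 kHz = 36 kHz.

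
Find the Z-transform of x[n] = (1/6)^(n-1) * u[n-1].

Time-shifting property: if X(z) = Z{x[n]}, then Z{x[n-d]} = z^(-d) * X(z)
X(z) = z/(z - 1/6) for x[n] = (1/6)^n * u[n]
Z{x[n-1]} = z^(-1) * z/(z - 1/6) = 1/(z - 1/6)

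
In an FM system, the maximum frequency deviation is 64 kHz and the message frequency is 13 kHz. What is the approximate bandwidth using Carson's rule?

Carson's rule: BW = 2*(delta_f + f_m)
= 2*(64 + 13) kHz = 154 kHz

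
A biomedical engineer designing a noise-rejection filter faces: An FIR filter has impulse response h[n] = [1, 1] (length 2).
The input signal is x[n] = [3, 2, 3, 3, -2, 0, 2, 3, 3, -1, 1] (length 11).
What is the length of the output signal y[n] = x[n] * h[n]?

For linear convolution, the output length is:
len(y) = len(x) + len(h) - 1 = 11 + 2 - 1 = 12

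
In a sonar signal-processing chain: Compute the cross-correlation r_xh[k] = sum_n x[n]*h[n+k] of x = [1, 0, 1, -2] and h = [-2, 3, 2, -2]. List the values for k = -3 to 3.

Both sequences indexed from 0 and zero outside their support.
Lags with overlap: k = -3 to 3.
  r_xh[-3] = x[3]*h[0] = 4
  r_xh[-2] = x[2]*h[0] + x[3]*h[1] = -8
  r_xh[-1] = x[1]*h[0] + x[2]*h[1] + x[3]*h[2] = -1
  r_xh[0] = x[0]*h[0] + x[1]*h[1] + x[2]*h[2] + x[3]*h[3] = 4
  r_xh[1] = x[0]*h[1] + x[1]*h[2] + x[2]*h[3] = 1
  r_xh[2] = x[0]*h[2] + x[1]*h[3] = 2
  r_xh[3] = x[0]*h[3] = -2
r_xh = [4, -8, -1, 4, 1, 2, -2] (for k = -3, ..., 3)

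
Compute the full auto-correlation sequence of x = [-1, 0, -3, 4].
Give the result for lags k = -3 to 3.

r_xx[k] = sum_m x[m]*x[m+k], indexed from 0, for k = -3 to 3:
  r_xx[-3] = x[3]*x[0] = -4
  r_xx[-2] = x[2]*x[0] + x[3]*x[1] = 3
  r_xx[-1] = x[1]*x[0] + x[2]*x[1] + x[3]*x[2] = -12
  r_xx[0] = x[0]*x[0] + x[1]*x[1] + x[2]*x[2] + x[3]*x[3] = 26
  r_xx[1] = x[0]*x[1] + x[1]*x[2] + x[2]*x[3] = -12
  r_xx[2] = x[0]*x[2] + x[1]*x[3] = 3
  r_xx[3] = x[0]*x[3] = -4
r_xx = [-4, 3, -12, 26, -12, 3, -4]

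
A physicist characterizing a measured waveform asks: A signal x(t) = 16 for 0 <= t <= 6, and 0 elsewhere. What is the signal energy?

Energy = integral of |x(t)|^2 dt over the signal duration
= 16^2 * 6 = 256 * 6 = 1536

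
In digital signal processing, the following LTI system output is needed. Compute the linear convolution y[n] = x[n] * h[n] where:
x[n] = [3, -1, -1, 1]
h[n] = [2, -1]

y[n] = sum_k x[k]*h[n-k]. Output length = len(x) + len(h) - 1 = 4 + 2 - 1 = 5.
y[0] = 3*2 = 6
y[1] = -1*2 + 3*-1 = -5
y[2] = -1*2 + -1*-1 = -1
y[3] = 1*2 + -1*-1 = 3
y[4] = 1*-1 = -1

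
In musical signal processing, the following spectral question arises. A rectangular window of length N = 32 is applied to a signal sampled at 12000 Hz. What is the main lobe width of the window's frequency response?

For a rectangular window of length N,
the main lobe width in frequency is 2*f_s/N.
= 2*12000/32 = 750 Hz
This determines the minimum frequency separation for resolving two sinusoids.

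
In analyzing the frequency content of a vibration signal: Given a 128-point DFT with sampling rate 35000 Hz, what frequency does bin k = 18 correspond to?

The frequency of DFT bin k is: f_k = k * f_s / N
f_18 = 18 * 35000 / 128 = 39375/8 Hz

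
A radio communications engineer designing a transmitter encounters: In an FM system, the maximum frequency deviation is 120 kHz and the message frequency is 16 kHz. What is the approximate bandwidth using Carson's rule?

Carson's rule: BW = 2*(delta_f + f_m)
= 2*(120 + 16) kHz = 272 kHz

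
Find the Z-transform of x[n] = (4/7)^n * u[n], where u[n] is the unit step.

The Z-transform of a^n * u[n] is z/(z-a) for |z| > |a|.
Here a = 4/7, so X(z) = z/(z - (4/7)) = 7z/(7z - 4)
ROC: |z| > 4/7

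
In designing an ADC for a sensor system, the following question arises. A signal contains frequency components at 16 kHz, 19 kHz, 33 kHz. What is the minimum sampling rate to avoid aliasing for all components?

The highest frequency component is f_max = 33 kHz.
Nyquist rate = 2 * f_max = 2 * 33 kHz = 66 kHz.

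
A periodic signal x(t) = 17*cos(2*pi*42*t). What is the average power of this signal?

Average power of A*cos(wt) is A^2/2.
P = 17^2 / 2 = 289/2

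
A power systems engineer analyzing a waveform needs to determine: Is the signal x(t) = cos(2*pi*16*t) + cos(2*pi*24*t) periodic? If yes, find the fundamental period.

f1 = 16 Hz, f2 = 24 Hz
Period T1 = 1/16, T2 = 1/24
Ratio T1/T2 = 24/16, which is rational.
The signal is periodic with fundamental period T = 1/GCD(16,24) = 1/8 s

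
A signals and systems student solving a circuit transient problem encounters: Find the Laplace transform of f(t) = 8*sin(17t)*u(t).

Standard pair: sin(wt)*u(t) <-> w/(s^2+w^2)
With w = 17: L{8*sin(17t)*u(t)} = 136/(s^2+289)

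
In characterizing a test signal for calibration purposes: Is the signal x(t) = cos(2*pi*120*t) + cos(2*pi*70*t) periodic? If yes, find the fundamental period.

f1 = 120 Hz, f2 = 70 Hz
Period T1 = 1/120, T2 = 1/70
Ratio T1/T2 = 70/120, which is rational.
The signal is periodic with fundamental period T = 1/GCD(120,70) = 1/10 s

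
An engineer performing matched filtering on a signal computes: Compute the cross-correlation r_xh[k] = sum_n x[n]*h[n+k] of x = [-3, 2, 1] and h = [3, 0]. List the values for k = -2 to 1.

Both sequences indexed from 0 and zero outside their support.
Lags with overlap: k = -2 to 1.
  r_xh[-2] = x[2]*h[0] = 3
  r_xh[-1] = x[1]*h[0] + x[2]*h[1] = 6
  r_xh[0] = x[0]*h[0] + x[1]*h[1] = -9
  r_xh[1] = x[0]*h[1] = 0
r_xh = [3, 6, -9, 0] (for k = -2, ..., 1)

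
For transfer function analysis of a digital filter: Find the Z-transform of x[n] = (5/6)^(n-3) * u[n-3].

Time-shifting property: if X(z) = Z{x[n]}, then Z{x[n-d]} = z^(-d) * X(z)
X(z) = z/(z - 5/6) for x[n] = (5/6)^n * u[n]
Z{x[n-3]} = z^(-3) * z/(z - 5/6) = z^(-2)/(z - 5/6)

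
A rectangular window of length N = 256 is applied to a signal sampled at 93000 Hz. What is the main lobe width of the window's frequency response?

For a rectangular window of length N,
the main lobe width in frequency is 2*f_s/N.
= 2*93000/256 = 11625/16 Hz
This determines the minimum frequency separation for resolving two sinusoids.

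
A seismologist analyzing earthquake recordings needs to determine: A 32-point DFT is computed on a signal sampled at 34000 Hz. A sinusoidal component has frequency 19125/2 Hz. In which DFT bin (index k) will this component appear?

DFT frequency resolution = f_s/N = 34000/32 = 2125/2 Hz
Bin index k = f_signal / resolution = 19125/2 / 2125/2 = 9
The signal frequency 19125/2 Hz falls in DFT bin k = 9.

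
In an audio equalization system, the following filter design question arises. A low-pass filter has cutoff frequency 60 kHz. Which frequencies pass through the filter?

A low-pass filter passes all frequencies below the cutoff frequency 60 kHz and attenuates higher frequencies.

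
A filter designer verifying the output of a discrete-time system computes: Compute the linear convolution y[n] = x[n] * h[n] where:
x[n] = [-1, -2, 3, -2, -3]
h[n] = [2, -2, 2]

y[n] = sum_k x[k]*h[n-k]. Output length = len(x) + len(h) - 1 = 5 + 3 - 1 = 7.
y[0] = -1*2 = -2
y[1] = -2*2 + -1*-2 = -2
y[2] = 3*2 + -2*-2 + -1*2 = 8
y[3] = -2*2 + 3*-2 + -2*2 = -14
y[4] = -3*2 + -2*-2 + 3*2 = 4
y[5] = -3*-2 + -2*2 = 2
y[6] = -3*2 = -6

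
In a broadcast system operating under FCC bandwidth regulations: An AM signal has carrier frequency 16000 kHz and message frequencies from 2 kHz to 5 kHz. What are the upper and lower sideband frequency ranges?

Upper sideband (USB) = fc + [fm_low, fm_high] = 16000 + [2, 5] = [16002, 16005] kHz
Lower sideband (LSB) = fc - [fm_high, fm_low] = 16000 - [5, 2] = [15995, 15998] kHz
Total occupied spectrum: 15995 kHz to 16005 kHz (plus carrier at 16000 kHz)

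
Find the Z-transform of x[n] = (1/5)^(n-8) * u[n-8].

Time-shifting property: if X(z) = Z{x[n]}, then Z{x[n-d]} = z^(-d) * X(z)
X(z) = z/(z - 1/5) for x[n] = (1/5)^n * u[n]
Z{x[n-8]} = z^(-8) * z/(z - 1/5) = z^(-7)/(z - 1/5)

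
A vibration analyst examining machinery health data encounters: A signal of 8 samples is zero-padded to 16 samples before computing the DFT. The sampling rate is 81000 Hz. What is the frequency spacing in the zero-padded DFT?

Original DFT: N = 8, resolution = f_s/N = 81000/8 = 10125 Hz
Zero-padded DFT: N = 16, resolution = f_s/N = 81000/16 = 10125/2 Hz
Zero-padding interpolates the spectrum (finer frequency grid)
but does NOT improve the true spectral resolution (ability to resolve close frequencies).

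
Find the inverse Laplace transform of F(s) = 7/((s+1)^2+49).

Standard pair: w/((s+a)^2+w^2) <-> e^(-at)*sin(wt)*u(t)
With a=1, w=7: f(t) = e^(-t)*sin(7t)*u(t)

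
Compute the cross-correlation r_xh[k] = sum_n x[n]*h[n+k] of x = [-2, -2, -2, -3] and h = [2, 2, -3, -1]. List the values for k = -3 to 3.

Both sequences indexed from 0 and zero outside their support.
Lags with overlap: k = -3 to 3.
  r_xh[-3] = x[3]*h[0] = -6
  r_xh[-2] = x[2]*h[0] + x[3]*h[1] = -10
  r_xh[-1] = x[1]*h[0] + x[2]*h[1] + x[3]*h[2] = 1
  r_xh[0] = x[0]*h[0] + x[1]*h[1] + x[2]*h[2] + x[3]*h[3] = 1
  r_xh[1] = x[0]*h[1] + x[1]*h[2] + x[2]*h[3] = 4
  r_xh[2] = x[0]*h[2] + x[1]*h[3] = 8
  r_xh[3] = x[0]*h[3] = 2
r_xh = [-6, -10, 1, 1, 4, 8, 2] (for k = -3, ..., 3)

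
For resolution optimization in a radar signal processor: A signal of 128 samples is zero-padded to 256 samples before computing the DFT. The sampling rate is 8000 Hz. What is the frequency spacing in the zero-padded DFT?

Original DFT: N = 128, resolution = f_s/N = 8000/128 = 125/2 Hz
Zero-padded DFT: N = 256, resolution = f_s/N = 8000/256 = 125/4 Hz
Zero-padding interpolates the spectrum (finer frequency grid)
but does NOT improve the true spectral resolution (ability to resolve close frequencies).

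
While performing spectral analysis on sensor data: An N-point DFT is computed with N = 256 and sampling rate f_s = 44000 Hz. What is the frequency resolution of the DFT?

DFT frequency resolution = f_s / N
= 44000 / 256 = 1375/8 Hz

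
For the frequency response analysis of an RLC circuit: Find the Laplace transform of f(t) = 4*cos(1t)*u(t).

Standard pair: cos(wt)*u(t) <-> s/(s^2+w^2)
With w = 1: L{4*cos(1t)*u(t)} = 4s/(s^2+1)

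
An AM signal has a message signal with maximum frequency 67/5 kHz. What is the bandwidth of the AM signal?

In AM (double-sideband), the bandwidth is twice the message frequency.
BW = 2 * f_m = 2 * 67/5 kHz = 134/5 kHz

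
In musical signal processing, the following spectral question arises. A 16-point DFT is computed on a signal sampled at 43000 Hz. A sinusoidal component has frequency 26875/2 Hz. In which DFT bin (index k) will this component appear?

DFT frequency resolution = f_s/N = 43000/16 = 5375/2 Hz
Bin index k = f_signal / resolution = 26875/2 / 5375/2 = 5
The signal frequency 26875/2 Hz falls in DFT bin k = 5.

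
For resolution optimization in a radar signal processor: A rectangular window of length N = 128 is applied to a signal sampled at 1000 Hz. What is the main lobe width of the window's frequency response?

For a rectangular window of length N,
the main lobe width in frequency is 2*f_s/N.
= 2*1000/128 = 125/8 Hz
This determines the minimum frequency separation for resolving two sinusoids.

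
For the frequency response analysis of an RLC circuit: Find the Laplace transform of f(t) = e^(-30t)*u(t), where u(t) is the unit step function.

Standard Laplace transform pair:
e^(-at)*u(t) <-> 1/(s+a)
With a = 30: L{e^(-30t)*u(t)} = 1/(s+30), ROC: Re(s) > -30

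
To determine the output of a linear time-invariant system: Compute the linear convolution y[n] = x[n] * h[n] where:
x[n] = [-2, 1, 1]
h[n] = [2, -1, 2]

y[n] = sum_k x[k]*h[n-k]. Output length = len(x) + len(h) - 1 = 3 + 3 - 1 = 5.
y[0] = -2*2 = -4
y[1] = 1*2 + -2*-1 = 4
y[2] = 1*2 + 1*-1 + -2*2 = -3
y[3] = 1*-1 + 1*2 = 1
y[4] = 1*2 = 2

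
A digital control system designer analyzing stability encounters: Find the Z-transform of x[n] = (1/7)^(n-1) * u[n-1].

Time-shifting property: if X(z) = Z{x[n]}, then Z{x[n-d]} = z^(-d) * X(z)
X(z) = z/(z - 1/7) for x[n] = (1/7)^n * u[n]
Z{x[n-1]} = z^(-1) * z/(z - 1/7) = 1/(z - 1/7)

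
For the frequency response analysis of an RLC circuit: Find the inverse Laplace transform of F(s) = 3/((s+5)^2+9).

Standard pair: w/((s+a)^2+w^2) <-> e^(-at)*sin(wt)*u(t)
With a=5, w=3: f(t) = e^(-5t)*sin(3t)*u(t)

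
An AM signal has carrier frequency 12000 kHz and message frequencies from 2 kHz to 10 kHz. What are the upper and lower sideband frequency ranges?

Upper sideband (USB) = fc + [fm_low, fm_high] = 12000 + [2, 10] = [12002, 12010] kHz
Lower sideband (LSB) = fc - [fm_high, fm_low] = 12000 - [10, 2] = [11990, 11998] kHz
Total occupied spectrum: 11990 kHz to 12010 kHz (plus carrier at 12000 kHz)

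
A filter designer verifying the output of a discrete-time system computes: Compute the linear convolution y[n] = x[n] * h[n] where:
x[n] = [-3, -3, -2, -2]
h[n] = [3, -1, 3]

y[n] = sum_k x[k]*h[n-k]. Output length = len(x) + len(h) - 1 = 4 + 3 - 1 = 6.
y[0] = -3*3 = -9
y[1] = -3*3 + -3*-1 = -6
y[2] = -2*3 + -3*-1 + -3*3 = -12
y[3] = -2*3 + -2*-1 + -3*3 = -13
y[4] = -2*-1 + -2*3 = -4
y[5] = -2*3 = -6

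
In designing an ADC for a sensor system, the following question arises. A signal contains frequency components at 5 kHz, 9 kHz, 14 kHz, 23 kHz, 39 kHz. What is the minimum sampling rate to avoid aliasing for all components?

The highest frequency component is f_max = 39 kHz.
Nyquist rate = 2 * f_max = 2 * 39 kHz = 78 kHz.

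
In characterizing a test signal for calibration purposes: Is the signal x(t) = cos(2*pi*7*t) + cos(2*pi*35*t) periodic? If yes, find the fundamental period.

f1 = 7 Hz, f2 = 35 Hz
Period T1 = 1/7, T2 = 1/35
Ratio T1/T2 = 35/7, which is rational.
The signal is periodic with fundamental period T = 1/GCD(7,35) = 1/7 s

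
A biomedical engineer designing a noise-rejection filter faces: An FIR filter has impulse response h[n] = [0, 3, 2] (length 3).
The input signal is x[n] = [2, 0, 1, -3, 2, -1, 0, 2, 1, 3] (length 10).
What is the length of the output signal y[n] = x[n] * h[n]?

For linear convolution, the output length is:
len(y) = len(x) + len(h) - 1 = 10 + 3 - 1 = 12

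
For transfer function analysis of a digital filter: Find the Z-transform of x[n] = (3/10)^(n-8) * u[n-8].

Time-shifting property: if X(z) = Z{x[n]}, then Z{x[n-d]} = z^(-d) * X(z)
X(z) = z/(z - 3/10) for x[n] = (3/10)^n * u[n]
Z{x[n-8]} = z^(-8) * z/(z - 3/10) = z^(-7)/(z - 3/10)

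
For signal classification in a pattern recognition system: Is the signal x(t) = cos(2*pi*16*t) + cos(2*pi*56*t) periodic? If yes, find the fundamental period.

f1 = 16 Hz, f2 = 56 Hz
Period T1 = 1/16, T2 = 1/56
Ratio T1/T2 = 56/16, which is rational.
The signal is periodic with fundamental period T = 1/GCD(16,56) = 1/8 s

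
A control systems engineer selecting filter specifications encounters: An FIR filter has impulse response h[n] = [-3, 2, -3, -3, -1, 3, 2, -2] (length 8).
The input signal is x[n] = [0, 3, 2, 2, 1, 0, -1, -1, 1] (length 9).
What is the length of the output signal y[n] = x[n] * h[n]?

For linear convolution, the output length is:
len(y) = len(x) + len(h) - 1 = 9 + 8 - 1 = 16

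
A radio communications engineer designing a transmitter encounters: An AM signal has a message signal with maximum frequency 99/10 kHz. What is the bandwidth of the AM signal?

In AM (double-sideband), the bandwidth is twice the message frequency.
BW = 2 * f_m = 2 * 99/10 kHz = 99/5 kHz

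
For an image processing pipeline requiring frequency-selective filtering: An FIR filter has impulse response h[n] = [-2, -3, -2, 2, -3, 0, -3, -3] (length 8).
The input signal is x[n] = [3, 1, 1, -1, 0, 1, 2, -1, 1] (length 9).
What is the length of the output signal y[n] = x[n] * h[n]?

For linear convolution, the output length is:
len(y) = len(x) + len(h) - 1 = 9 + 8 - 1 = 16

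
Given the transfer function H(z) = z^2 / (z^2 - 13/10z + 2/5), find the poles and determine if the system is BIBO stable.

Poles are roots of the denominator: z^2 - 13/10z + 2/5 = 0.
Quadratic formula: z = [-(-13/10) +/- sqrt((-13/10)^2 - 4*(2/5))] / 2
Discriminant = 169/100 - 8/5 = 9/100; sqrt = 3/10.
z = (13/10 +/- 3/10) / 2 => z = 4/5 or z = 1/2.
|p1| = 1/2, |p2| = 4/5.
For BIBO stability, all poles must lie inside the unit circle (|p| < 1).
System is STABLE since both |p| < 1.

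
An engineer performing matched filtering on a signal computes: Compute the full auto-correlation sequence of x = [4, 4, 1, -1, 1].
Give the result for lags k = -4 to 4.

r_xx[k] = sum_m x[m]*x[m+k], indexed from 0, for k = -4 to 4:
  r_xx[-4] = x[4]*x[0] = 4
  r_xx[-3] = x[3]*x[0] + x[4]*x[1] = 0
  r_xx[-2] = x[2]*x[0] + x[3]*x[1] + x[4]*x[2] = 1
  r_xx[-1] = x[1]*x[0] + x[2]*x[1] + x[3]*x[2] + x[4]*x[3] = 18
  r_xx[0] = x[0]*x[0] + x[1]*x[1] + x[2]*x[2] + x[3]*x[3] + x[4]*x[4] = 35
  r_xx[1] = x[0]*x[1] + x[1]*x[2] + x[2]*x[3] + x[3]*x[4] = 18
  r_xx[2] = x[0]*x[2] + x[1]*x[3] + x[2]*x[4] = 1
  r_xx[3] = x[0]*x[3] + x[1]*x[4] = 0
  r_xx[4] = x[0]*x[4] = 4
r_xx = [4, 0, 1, 18, 35, 18, 1, 0, 4]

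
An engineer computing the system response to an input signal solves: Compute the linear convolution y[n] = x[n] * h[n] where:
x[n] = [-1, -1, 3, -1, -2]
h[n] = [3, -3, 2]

y[n] = sum_k x[k]*h[n-k]. Output length = len(x) + len(h) - 1 = 5 + 3 - 1 = 7.
y[0] = -1*3 = -3
y[1] = -1*3 + -1*-3 = 0
y[2] = 3*3 + -1*-3 + -1*2 = 10
y[3] = -1*3 + 3*-3 + -1*2 = -14
y[4] = -2*3 + -1*-3 + 3*2 = 3
y[5] = -2*-3 + -1*2 = 4
y[6] = -2*2 = -4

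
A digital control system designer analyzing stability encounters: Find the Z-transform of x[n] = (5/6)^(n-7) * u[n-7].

Time-shifting property: if X(z) = Z{x[n]}, then Z{x[n-d]} = z^(-d) * X(z)
X(z) = z/(z - 5/6) for x[n] = (5/6)^n * u[n]
Z{x[n-7]} = z^(-7) * z/(z - 5/6) = z^(-6)/(z - 5/6)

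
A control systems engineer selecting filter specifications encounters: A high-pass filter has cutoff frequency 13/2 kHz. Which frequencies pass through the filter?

A high-pass filter passes all frequencies above the cutoff frequency 13/2 kHz and attenuates lower frequencies.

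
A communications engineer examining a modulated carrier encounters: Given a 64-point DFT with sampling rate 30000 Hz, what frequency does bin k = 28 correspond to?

The frequency of DFT bin k is: f_k = k * f_s / N
f_28 = 28 * 30000 / 64 = 13125 Hz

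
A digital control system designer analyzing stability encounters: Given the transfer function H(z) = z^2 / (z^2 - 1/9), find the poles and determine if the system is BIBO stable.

Poles are roots of the denominator: z^2 - 1/9 = 0.
Quadratic formula: z = [-(0) +/- sqrt((0)^2 - 4*(-1/9))] / 2
Discriminant = 0 + 4/9 = 4/9; sqrt = 2/3.
z = (0 +/- 2/3) / 2 => z = 1/3 or z = -1/3.
|p1| = 1/3, |p2| = 1/3.
For BIBO stability, all poles must lie inside the unit circle (|p| < 1).
System is STABLE since both |p| < 1.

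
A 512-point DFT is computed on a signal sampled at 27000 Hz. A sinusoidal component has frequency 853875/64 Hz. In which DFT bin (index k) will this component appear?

DFT frequency resolution = f_s/N = 27000/512 = 3375/64 Hz
Bin index k = f_signal / resolution = 853875/64 / 3375/64 = 253
The signal frequency 853875/64 Hz falls in DFT bin k = 253.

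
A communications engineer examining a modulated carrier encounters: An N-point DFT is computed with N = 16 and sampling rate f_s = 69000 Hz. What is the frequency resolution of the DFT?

DFT frequency resolution = f_s / N
= 69000 / 16 = 8625/2 Hz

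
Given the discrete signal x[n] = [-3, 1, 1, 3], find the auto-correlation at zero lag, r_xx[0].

The auto-correlation at zero lag r_xx[0] equals the signal energy.
r_xx[0] = sum of x[n]^2 = (-3)^2 + 1^2 + 1^2 + 3^2
= 9 + 1 + 1 + 9 = 20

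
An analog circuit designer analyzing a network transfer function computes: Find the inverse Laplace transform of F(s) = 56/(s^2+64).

Standard pair: w/(s^2+w^2) <-> sin(wt)*u(t)
Recognize w^2 = 64, so w = 8; numerator 56 = 7*8.
f(t) = 7*sin(8t)*u(t)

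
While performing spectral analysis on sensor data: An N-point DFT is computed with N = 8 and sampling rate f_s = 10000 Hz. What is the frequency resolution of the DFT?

DFT frequency resolution = f_s / N
= 10000 / 8 = 1250 Hz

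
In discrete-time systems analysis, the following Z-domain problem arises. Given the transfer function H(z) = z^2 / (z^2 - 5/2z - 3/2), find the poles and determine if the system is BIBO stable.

Poles are roots of the denominator: z^2 - 5/2z - 3/2 = 0.
Quadratic formula: z = [-(-5/2) +/- sqrt((-5/2)^2 - 4*(-3/2))] / 2
Discriminant = 25/4 + 6 = 49/4; sqrt = 7/2.
z = (5/2 +/- 7/2) / 2 => z = 3 or z = -1/2.
|p1| = 3, |p2| = 1/2.
For BIBO stability, all poles must lie inside the unit circle (|p| < 1).
System is UNSTABLE since at least one |p| >= 1.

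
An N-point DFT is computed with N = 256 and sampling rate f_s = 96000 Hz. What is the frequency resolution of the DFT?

DFT frequency resolution = f_s / N
= 96000 / 256 = 375 Hz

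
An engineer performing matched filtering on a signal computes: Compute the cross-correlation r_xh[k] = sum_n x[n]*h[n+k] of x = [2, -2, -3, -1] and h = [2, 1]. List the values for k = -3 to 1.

Both sequences indexed from 0 and zero outside their support.
Lags with overlap: k = -3 to 1.
  r_xh[-3] = x[3]*h[0] = -2
  r_xh[-2] = x[2]*h[0] + x[3]*h[1] = -7
  r_xh[-1] = x[1]*h[0] + x[2]*h[1] = -7
  r_xh[0] = x[0]*h[0] + x[1]*h[1] = 2
  r_xh[1] = x[0]*h[1] = 2
r_xh = [-2, -7, -7, 2, 2] (for k = -3, ..., 1)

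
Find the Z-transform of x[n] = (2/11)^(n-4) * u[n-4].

Time-shifting property: if X(z) = Z{x[n]}, then Z{x[n-d]} = z^(-d) * X(z)
X(z) = z/(z - 2/11) for x[n] = (2/11)^n * u[n]
Z{x[n-4]} = z^(-4) * z/(z - 2/11) = z^(-3)/(z - 2/11)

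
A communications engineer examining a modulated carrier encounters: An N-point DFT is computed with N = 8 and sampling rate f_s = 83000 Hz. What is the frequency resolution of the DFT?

DFT frequency resolution = f_s / N
= 83000 / 8 = 10375 Hz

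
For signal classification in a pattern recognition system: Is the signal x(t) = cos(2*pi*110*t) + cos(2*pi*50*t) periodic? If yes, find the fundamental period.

f1 = 110 Hz, f2 = 50 Hz
Period T1 = 1/110, T2 = 1/50
Ratio T1/T2 = 50/110, which is rational.
The signal is periodic with fundamental period T = 1/GCD(110,50) = 1/10 s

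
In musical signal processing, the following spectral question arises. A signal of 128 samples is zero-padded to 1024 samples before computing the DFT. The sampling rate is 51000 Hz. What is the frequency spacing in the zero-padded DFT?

Original DFT: N = 128, resolution = f_s/N = 51000/128 = 6375/16 Hz
Zero-padded DFT: N = 1024, resolution = f_s/N = 51000/1024 = 6375/128 Hz
Zero-padding interpolates the spectrum (finer frequency grid)
but does NOT improve the true spectral resolution (ability to resolve close frequencies).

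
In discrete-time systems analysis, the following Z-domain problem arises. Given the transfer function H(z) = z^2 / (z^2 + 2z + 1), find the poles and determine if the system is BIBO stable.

Poles are roots of the denominator: z^2 + 2z + 1 = 0.
Quadratic formula: z = [-(2) +/- sqrt((2)^2 - 4*(1))] / 2
Discriminant = 4 - 4 = 0; sqrt = 0.
z = (-2 +/- 0) / 2 = -1 (repeated root).
|p1| = 1, |p2| = 1.
For BIBO stability, all poles must lie inside the unit circle (|p| < 1).
System is UNSTABLE since at least one |p| >= 1.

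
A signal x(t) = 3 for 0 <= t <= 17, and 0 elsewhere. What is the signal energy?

Energy = integral of |x(t)|^2 dt over the signal duration
= 3^2 * 17 = 9 * 17 = 153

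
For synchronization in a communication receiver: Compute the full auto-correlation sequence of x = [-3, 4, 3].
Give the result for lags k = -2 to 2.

r_xx[k] = sum_m x[m]*x[m+k], indexed from 0, for k = -2 to 2:
  r_xx[-2] = x[2]*x[0] = -9
  r_xx[-1] = x[1]*x[0] + x[2]*x[1] = 0
  r_xx[0] = x[0]*x[0] + x[1]*x[1] + x[2]*x[2] = 34
  r_xx[1] = x[0]*x[1] + x[1]*x[2] = 0
  r_xx[2] = x[0]*x[2] = -9
r_xx = [-9, 0, 34, 0, -9]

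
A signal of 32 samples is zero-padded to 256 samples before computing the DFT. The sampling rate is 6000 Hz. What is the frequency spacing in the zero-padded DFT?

Original DFT: N = 32, resolution = f_s/N = 6000/32 = 375/2 Hz
Zero-padded DFT: N = 256, resolution = f_s/N = 6000/256 = 375/16 Hz
Zero-padding interpolates the spectrum (finer frequency grid)
but does NOT improve the true spectral resolution (ability to resolve close frequencies).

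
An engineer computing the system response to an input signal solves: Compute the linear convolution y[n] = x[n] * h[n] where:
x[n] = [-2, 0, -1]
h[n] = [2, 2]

y[n] = sum_k x[k]*h[n-k]. Output length = len(x) + len(h) - 1 = 3 + 2 - 1 = 4.
y[0] = -2*2 = -4
y[1] = 0*2 + -2*2 = -4
y[2] = -1*2 + 0*2 = -2
y[3] = -1*2 = -2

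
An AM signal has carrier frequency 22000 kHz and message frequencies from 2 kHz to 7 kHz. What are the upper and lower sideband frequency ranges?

Upper sideband (USB) = fc + [fm_low, fm_high] = 22000 + [2, 7] = [22002, 22007] kHz
Lower sideband (LSB) = fc - [fm_high, fm_low] = 22000 - [7, 2] = [21993, 21998] kHz
Total occupied spectrum: 21993 kHz to 22007 kHz (plus carrier at 22000 kHz)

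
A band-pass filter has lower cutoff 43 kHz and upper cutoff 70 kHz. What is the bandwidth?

Bandwidth = f_high - f_low
= 70 kHz - 43 kHz = 27 kHz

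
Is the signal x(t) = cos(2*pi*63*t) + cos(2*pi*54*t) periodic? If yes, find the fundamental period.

f1 = 63 Hz, f2 = 54 Hz
Period T1 = 1/63, T2 = 1/54
Ratio T1/T2 = 54/63, which is rational.
The signal is periodic with fundamental period T = 1/GCD(63,54) = 1/9 s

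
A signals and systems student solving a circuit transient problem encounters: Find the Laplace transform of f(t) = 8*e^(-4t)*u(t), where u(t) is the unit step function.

Standard Laplace transform pair:
e^(-at)*u(t) <-> 1/(s+a)
With a = 4: L{8*e^(-4t)*u(t)} = 8/(s+4), ROC: Re(s) > -4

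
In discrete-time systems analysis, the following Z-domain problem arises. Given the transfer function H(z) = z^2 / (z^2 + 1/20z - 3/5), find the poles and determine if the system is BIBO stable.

Poles are roots of the denominator: z^2 + 1/20z - 3/5 = 0.
Quadratic formula: z = [-(1/20) +/- sqrt((1/20)^2 - 4*(-3/5))] / 2
Discriminant = 1/400 + 12/5 = 961/400; sqrt = 31/20.
z = (-1/20 +/- 31/20) / 2 => z = 3/4 or z = -4/5.
|p1| = 4/5, |p2| = 3/4.
For BIBO stability, all poles must lie inside the unit circle (|p| < 1).
System is STABLE since both |p| < 1.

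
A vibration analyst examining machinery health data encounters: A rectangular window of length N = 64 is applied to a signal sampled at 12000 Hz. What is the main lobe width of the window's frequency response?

For a rectangular window of length N,
the main lobe width in frequency is 2*f_s/N.
= 2*12000/64 = 375 Hz
This determines the minimum frequency separation for resolving two sinusoids.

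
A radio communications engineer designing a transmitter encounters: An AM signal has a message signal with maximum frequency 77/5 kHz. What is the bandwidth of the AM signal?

In AM (double-sideband), the bandwidth is twice the message frequency.
BW = 2 * f_m = 2 * 77/5 kHz = 154/5 kHz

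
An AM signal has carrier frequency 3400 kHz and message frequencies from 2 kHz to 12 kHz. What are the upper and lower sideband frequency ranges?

Upper sideband (USB) = fc + [fm_low, fm_high] = 3400 + [2, 12] = [3402, 3412] kHz
Lower sideband (LSB) = fc - [fm_high, fm_low] = 3400 - [12, 2] = [3388, 3398] kHz
Total occupied spectrum: 3388 kHz to 3412 kHz (plus carrier at 3400 kHz)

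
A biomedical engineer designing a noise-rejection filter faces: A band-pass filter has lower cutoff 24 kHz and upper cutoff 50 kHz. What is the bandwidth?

Bandwidth = f_high - f_low
= 50 kHz - 24 kHz = 26 kHz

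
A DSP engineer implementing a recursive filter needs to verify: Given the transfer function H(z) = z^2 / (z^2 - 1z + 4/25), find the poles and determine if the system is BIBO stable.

Poles are roots of the denominator: z^2 - 1z + 4/25 = 0.
Quadratic formula: z = [-(-1) +/- sqrt((-1)^2 - 4*(4/25))] / 2
Discriminant = 1 - 16/25 = 9/25; sqrt = 3/5.
z = (1 +/- 3/5) / 2 => z = 4/5 or z = 1/5.
|p1| = 4/5, |p2| = 1/5.
For BIBO stability, all poles must lie inside the unit circle (|p| < 1).
System is STABLE since both |p| < 1.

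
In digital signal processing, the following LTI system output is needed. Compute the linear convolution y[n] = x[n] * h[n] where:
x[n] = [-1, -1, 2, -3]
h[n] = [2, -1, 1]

y[n] = sum_k x[k]*h[n-k]. Output length = len(x) + len(h) - 1 = 4 + 3 - 1 = 6.
y[0] = -1*2 = -2
y[1] = -1*2 + -1*-1 = -1
y[2] = 2*2 + -1*-1 + -1*1 = 4
y[3] = -3*2 + 2*-1 + -1*1 = -9
y[4] = -3*-1 + 2*1 = 5
y[5] = -3*1 = -3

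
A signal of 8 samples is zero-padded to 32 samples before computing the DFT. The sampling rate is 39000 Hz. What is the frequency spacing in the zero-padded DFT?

Original DFT: N = 8, resolution = f_s/N = 39000/8 = 4875 Hz
Zero-padded DFT: N = 32, resolution = f_s/N = 39000/32 = 4875/4 Hz
Zero-padding interpolates the spectrum (finer frequency grid)
but does NOT improve the true spectral resolution (ability to resolve close frequencies).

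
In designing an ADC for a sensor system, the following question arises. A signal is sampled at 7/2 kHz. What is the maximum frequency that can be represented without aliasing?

The maximum frequency that can be represented without aliasing
is the Nyquist frequency: f_max = f_s / 2 = 7/2 kHz / 2 = 7/4 kHz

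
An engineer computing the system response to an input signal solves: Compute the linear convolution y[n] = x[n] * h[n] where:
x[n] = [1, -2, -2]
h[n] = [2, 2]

y[n] = sum_k x[k]*h[n-k]. Output length = len(x) + len(h) - 1 = 3 + 2 - 1 = 4.
y[0] = 1*2 = 2
y[1] = -2*2 + 1*2 = -2
y[2] = -2*2 + -2*2 = -8
y[3] = -2*2 = -4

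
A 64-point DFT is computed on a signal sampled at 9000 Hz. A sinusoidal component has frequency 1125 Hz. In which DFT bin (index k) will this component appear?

DFT frequency resolution = f_s/N = 9000/64 = 1125/8 Hz
Bin index k = f_signal / resolution = 1125 / 1125/8 = 8
The signal frequency 1125 Hz falls in DFT bin k = 8.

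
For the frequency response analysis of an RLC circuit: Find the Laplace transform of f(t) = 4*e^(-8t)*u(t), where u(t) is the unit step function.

Standard Laplace transform pair:
e^(-at)*u(t) <-> 1/(s+a)
With a = 8: L{4*e^(-8t)*u(t)} = 4/(s+8), ROC: Re(s) > -8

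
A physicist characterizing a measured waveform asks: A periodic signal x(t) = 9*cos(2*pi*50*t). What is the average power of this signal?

Average power of A*cos(wt) is A^2/2.
P = 9^2 / 2 = 81/2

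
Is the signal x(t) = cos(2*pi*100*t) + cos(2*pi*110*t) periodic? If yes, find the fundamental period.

f1 = 100 Hz, f2 = 110 Hz
Period T1 = 1/100, T2 = 1/110
Ratio T1/T2 = 110/100, which is rational.
The signal is periodic with fundamental period T = 1/GCD(100,110) = 1/10 s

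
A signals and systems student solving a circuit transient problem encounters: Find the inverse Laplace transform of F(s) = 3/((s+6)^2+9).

Standard pair: w/((s+a)^2+w^2) <-> e^(-at)*sin(wt)*u(t)
With a=6, w=3: f(t) = e^(-6t)*sin(3t)*u(t)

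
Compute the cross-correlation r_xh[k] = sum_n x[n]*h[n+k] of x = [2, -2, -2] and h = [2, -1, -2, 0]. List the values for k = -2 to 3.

Both sequences indexed from 0 and zero outside their support.
Lags with overlap: k = -2 to 3.
  r_xh[-2] = x[2]*h[0] = -4
  r_xh[-1] = x[1]*h[0] + x[2]*h[1] = -2
  r_xh[0] = x[0]*h[0] + x[1]*h[1] + x[2]*h[2] = 10
  r_xh[1] = x[0]*h[1] + x[1]*h[2] + x[2]*h[3] = 2
  r_xh[2] = x[0]*h[2] + x[1]*h[3] = -4
  r_xh[3] = x[0]*h[3] = 0
r_xh = [-4, -2, 10, 2, -4, 0] (for k = -2, ..., 3)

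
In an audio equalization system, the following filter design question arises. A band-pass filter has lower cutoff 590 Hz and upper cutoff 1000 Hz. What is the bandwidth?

Bandwidth = f_high - f_low
= 1000 Hz - 590 Hz = 410 Hz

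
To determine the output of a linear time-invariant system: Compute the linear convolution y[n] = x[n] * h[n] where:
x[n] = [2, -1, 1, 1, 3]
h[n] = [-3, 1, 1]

y[n] = sum_k x[k]*h[n-k]. Output length = len(x) + len(h) - 1 = 5 + 3 - 1 = 7.
y[0] = 2*-3 = -6
y[1] = -1*-3 + 2*1 = 5
y[2] = 1*-3 + -1*1 + 2*1 = -2
y[3] = 1*-3 + 1*1 + -1*1 = -3
y[4] = 3*-3 + 1*1 + 1*1 = -7
y[5] = 3*1 + 1*1 = 4
y[6] = 3*1 = 3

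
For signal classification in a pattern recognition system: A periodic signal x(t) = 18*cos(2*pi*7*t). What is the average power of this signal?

Average power of A*cos(wt) is A^2/2.
P = 18^2 / 2 = 324/2 = 162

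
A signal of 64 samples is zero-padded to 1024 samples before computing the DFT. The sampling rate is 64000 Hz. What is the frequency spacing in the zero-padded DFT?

Original DFT: N = 64, resolution = f_s/N = 64000/64 = 1000 Hz
Zero-padded DFT: N = 1024, resolution = f_s/N = 64000/1024 = 125/2 Hz
Zero-padding interpolates the spectrum (finer frequency grid)
but does NOT improve the true spectral resolution (ability to resolve close frequencies).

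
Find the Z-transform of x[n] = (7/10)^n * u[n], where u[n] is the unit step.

The Z-transform of a^n * u[n] is z/(z-a) for |z| > |a|.
Here a = 7/10, so X(z) = z/(z - (7/10)) = 10z/(10z - 7)
ROC: |z| > 7/10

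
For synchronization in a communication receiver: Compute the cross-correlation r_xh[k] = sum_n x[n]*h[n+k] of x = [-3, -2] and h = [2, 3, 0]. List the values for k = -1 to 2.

Both sequences indexed from 0 and zero outside their support.
Lags with overlap: k = -1 to 2.
  r_xh[-1] = x[1]*h[0] = -4
  r_xh[0] = x[0]*h[0] + x[1]*h[1] = -12
  r_xh[1] = x[0]*h[1] + x[1]*h[2] = -9
  r_xh[2] = x[0]*h[2] = 0
r_xh = [-4, -12, -9, 0] (for k = -1, ..., 2)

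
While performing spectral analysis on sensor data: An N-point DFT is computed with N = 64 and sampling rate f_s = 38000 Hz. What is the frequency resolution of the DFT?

DFT frequency resolution = f_s / N
= 38000 / 64 = 2375/4 Hz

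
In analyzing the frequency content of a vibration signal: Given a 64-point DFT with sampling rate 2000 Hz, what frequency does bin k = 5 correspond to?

The frequency of DFT bin k is: f_k = k * f_s / N
f_5 = 5 * 2000 / 64 = 625/4 Hz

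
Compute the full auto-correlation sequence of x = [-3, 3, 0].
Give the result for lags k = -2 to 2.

r_xx[k] = sum_m x[m]*x[m+k], indexed from 0, for k = -2 to 2:
  r_xx[-2] = x[2]*x[0] = 0
  r_xx[-1] = x[1]*x[0] + x[2]*x[1] = -9
  r_xx[0] = x[0]*x[0] + x[1]*x[1] + x[2]*x[2] = 18
  r_xx[1] = x[0]*x[1] + x[1]*x[2] = -9
  r_xx[2] = x[0]*x[2] = 0
r_xx = [0, -9, 18, -9, 0]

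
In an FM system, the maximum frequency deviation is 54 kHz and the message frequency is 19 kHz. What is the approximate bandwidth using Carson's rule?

Carson's rule: BW = 2*(delta_f + f_m)
= 2*(54 + 19) kHz = 146 kHz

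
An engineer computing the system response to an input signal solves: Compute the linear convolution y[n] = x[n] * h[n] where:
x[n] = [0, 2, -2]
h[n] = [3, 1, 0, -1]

y[n] = sum_k x[k]*h[n-k]. Output length = len(x) + len(h) - 1 = 3 + 4 - 1 = 6.
y[0] = 0*3 = 0
y[1] = 2*3 + 0*1 = 6
y[2] = -2*3 + 2*1 + 0*0 = -4
y[3] = -2*1 + 2*0 + 0*-1 = -2
y[4] = -2*0 + 2*-1 = -2
y[5] = -2*-1 = 2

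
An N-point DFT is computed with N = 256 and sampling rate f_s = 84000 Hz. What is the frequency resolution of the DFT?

DFT frequency resolution = f_s / N
= 84000 / 256 = 2625/8 Hz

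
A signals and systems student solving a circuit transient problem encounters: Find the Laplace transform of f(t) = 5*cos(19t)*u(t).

Standard pair: cos(wt)*u(t) <-> s/(s^2+w^2)
With w = 19: L{5*cos(19t)*u(t)} = 5s/(s^2+361)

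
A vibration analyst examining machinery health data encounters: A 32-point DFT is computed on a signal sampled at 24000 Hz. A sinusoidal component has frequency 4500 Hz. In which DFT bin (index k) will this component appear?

DFT frequency resolution = f_s/N = 24000/32 = 750 Hz
Bin index k = f_signal / resolution = 4500 / 750 = 6
The signal frequency 4500 Hz falls in DFT bin k = 6.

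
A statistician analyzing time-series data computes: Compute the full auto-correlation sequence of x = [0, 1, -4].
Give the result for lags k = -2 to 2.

r_xx[k] = sum_m x[m]*x[m+k], indexed from 0, for k = -2 to 2:
  r_xx[-2] = x[2]*x[0] = 0
  r_xx[-1] = x[1]*x[0] + x[2]*x[1] = -4
  r_xx[0] = x[0]*x[0] + x[1]*x[1] + x[2]*x[2] = 17
  r_xx[1] = x[0]*x[1] + x[1]*x[2] = -4
  r_xx[2] = x[0]*x[2] = 0
r_xx = [0, -4, 17, -4, 0]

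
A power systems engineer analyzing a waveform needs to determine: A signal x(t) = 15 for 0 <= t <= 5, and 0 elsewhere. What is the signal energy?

Energy = integral of |x(t)|^2 dt over the signal duration
= 15^2 * 5 = 225 * 5 = 1125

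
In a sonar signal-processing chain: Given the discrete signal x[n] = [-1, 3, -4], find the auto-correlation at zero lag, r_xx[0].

The auto-correlation at zero lag r_xx[0] equals the signal energy.
r_xx[0] = sum of x[n]^2 = (-1)^2 + 3^2 + (-4)^2
= 1 + 9 + 16 = 26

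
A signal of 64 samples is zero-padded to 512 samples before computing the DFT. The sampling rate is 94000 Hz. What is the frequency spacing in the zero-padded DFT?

Original DFT: N = 64, resolution = f_s/N = 94000/64 = 5875/4 Hz
Zero-padded DFT: N = 512, resolution = f_s/N = 94000/512 = 5875/32 Hz
Zero-padding interpolates the spectrum (finer frequency grid)
but does NOT improve the true spectral resolution (ability to resolve close frequencies).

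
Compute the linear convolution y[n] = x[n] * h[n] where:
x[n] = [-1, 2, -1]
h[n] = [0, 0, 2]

y[n] = sum_k x[k]*h[n-k]. Output length = len(x) + len(h) - 1 = 3 + 3 - 1 = 5.
y[0] = -1*0 = 0
y[1] = 2*0 + -1*0 = 0
y[2] = -1*0 + 2*0 + -1*2 = -2
y[3] = -1*0 + 2*2 = 4
y[4] = -1*2 = -2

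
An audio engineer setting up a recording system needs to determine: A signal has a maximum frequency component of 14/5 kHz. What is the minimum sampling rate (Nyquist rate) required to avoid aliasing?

By the Nyquist-Shannon sampling theorem,
the minimum sampling rate (Nyquist rate) must be at least 2 * f_max.
Nyquist rate = 2 * 14/5 kHz = 28/5 kHz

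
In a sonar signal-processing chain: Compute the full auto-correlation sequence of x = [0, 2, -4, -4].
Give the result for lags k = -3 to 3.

r_xx[k] = sum_m x[m]*x[m+k], indexed from 0, for k = -3 to 3:
  r_xx[-3] = x[3]*x[0] = 0
  r_xx[-2] = x[2]*x[0] + x[3]*x[1] = -8
  r_xx[-1] = x[1]*x[0] + x[2]*x[1] + x[3]*x[2] = 8
  r_xx[0] = x[0]*x[0] + x[1]*x[1] + x[2]*x[2] + x[3]*x[3] = 36
  r_xx[1] = x[0]*x[1] + x[1]*x[2] + x[2]*x[3] = 8
  r_xx[2] = x[0]*x[2] + x[1]*x[3] = -8
  r_xx[3] = x[0]*x[3] = 0
r_xx = [0, -8, 8, 36, 8, -8, 0]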